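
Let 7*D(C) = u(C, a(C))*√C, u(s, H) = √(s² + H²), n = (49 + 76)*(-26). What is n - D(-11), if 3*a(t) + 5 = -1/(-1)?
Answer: -3250 - I*√12155/21 ≈ -3250.0 - 5.25*I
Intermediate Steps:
n = -3250 (n = 125*(-26) = -3250)
a(t) = -4/3 (a(t) = -5/3 + (-1/(-1))/3 = -5/3 + (-1*(-1))/3 = -5/3 + (⅓)*1 = -5/3 + ⅓ = -4/3)
u(s, H) = √(H² + s²)
D(C) = √C*√(16/9 + C²)/7 (D(C) = (√((-4/3)² + C²)*√C)/7 = (√(16/9 + C²)*√C)/7 = (√C*√(16/9 + C²))/7 = √C*√(16/9 + C²)/7)
n - D(-11) = -3250 - √(-11)*√(16 + 9*(-11)²)/21 = -3250 - I*√11*√(16 + 9*121)/21 = -3250 - I*√11*√(16 + 1089)/21 = -3250 - I*√11*√1105/21 = -3250 - I*√12155/21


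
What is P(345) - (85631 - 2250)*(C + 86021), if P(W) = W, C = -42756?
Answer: -3607478620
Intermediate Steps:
P(345) - (85631 - 2250)*(C + 86021) = 345 - (85631 - 2250)*(-42756 + 86021) = 345 - 83381*43265 = 345 - 1*3607478965 = 345 - 3607478965 = -3607478620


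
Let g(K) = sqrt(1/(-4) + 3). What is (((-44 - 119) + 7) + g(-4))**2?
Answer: (-312 + sqrt(11))**2/4 ≈ 23821.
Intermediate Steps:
g(K) = sqrt(11)/2 (g(K) = sqrt(-1/4 + 3) = sqrt(11/4) = sqrt(11)/2)
(((-44 - 119) + 7) + g(-4))**2 = (((-44 - 119) + 7) + sqrt(11)/2)**2 = ((-163 + 7) + sqrt(11)/2)**2 = (-156 + sqrt(11)/2)**2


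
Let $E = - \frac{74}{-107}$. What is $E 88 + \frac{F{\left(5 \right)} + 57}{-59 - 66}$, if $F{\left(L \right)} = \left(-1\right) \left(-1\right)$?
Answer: $\frac{807794}{13375} \approx 60.396$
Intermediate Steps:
$F{\left(L \right)} = 1$
$E = \frac{74}{107}$ ($E = \left(-74\right) \left(- \frac{1}{107}\right) = \frac{74}{107} \approx 0.69159$)
$E 88 + \frac{F{\left(5 \right)} + 57}{-59 - 66} = \frac{74}{107} \cdot 88 + \frac{1 + 57}{-59 - 66} = \frac{6512}{107} + \frac{58}{-125} = \frac{6512}{107} + 58 \left(- \frac{1}{125}\right) = \frac{6512}{107} - \frac{58}{125} = \frac{807794}{13375}$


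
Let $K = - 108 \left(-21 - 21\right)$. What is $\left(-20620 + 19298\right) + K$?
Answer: $3214$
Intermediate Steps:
$K = 4536$ ($K = \left(-108\right) \left(-42\right) = 4536$)
$\left(-20620 + 19298\right) + K = \left(-20620 + 19298\right) + 4536 = -1322 + 4536 = 3214$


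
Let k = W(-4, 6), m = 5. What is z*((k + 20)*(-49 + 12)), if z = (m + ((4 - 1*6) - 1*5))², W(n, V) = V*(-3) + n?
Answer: 296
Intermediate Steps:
W(n, V) = n - 3*V (W(n, V) = -3*V + n = n - 3*V)
k = -22 (k = -4 - 3*6 = -4 - 18 = -22)
z = 4 (z = (5 + ((4 - 1*6) - 1*5))² = (5 + ((4 - 6) - 5))² = (5 + (-2 - 5))² = (5 - 7)² = (-2)² = 4)
z*((k + 20)*(-49 + 12)) = 4*((-22 + 20)*(-49 + 12)) = 4*(-2*(-37)) = 4*74 = 296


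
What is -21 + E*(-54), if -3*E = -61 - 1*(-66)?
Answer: 69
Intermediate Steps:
E = -5/3 (E = -(-61 - 1*(-66))/3 = -(-61 + 66)/3 = -⅓*5 = -5/3 ≈ -1.6667)
-21 + E*(-54) = -21 - 5/3*(-54) = -21 + 90 = 69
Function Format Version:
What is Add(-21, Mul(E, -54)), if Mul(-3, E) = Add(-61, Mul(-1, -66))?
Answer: 69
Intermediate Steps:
E = Rational(-5, 3) (E = Mul(Rational(-1, 3), Add(-61, Mul(-1, -66))) = Mul(Rational(-1, 3), Add(-61, 66)) = Mul(Rational(-1, 3), 5) = Rational(-5, 3) ≈ -1.6667)
Add(-21, Mul(E, -54)) = Add(-21, Mul(Rational(-5, 3), -54)) = Add(-21, 90) = 69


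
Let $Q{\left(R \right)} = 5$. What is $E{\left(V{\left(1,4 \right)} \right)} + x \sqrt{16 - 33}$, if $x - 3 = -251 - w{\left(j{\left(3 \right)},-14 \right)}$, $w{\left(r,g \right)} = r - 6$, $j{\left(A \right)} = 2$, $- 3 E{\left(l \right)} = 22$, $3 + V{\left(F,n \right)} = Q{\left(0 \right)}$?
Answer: $- \frac{22}{3} - 244 i \sqrt{17} \approx -7.3333 - 1006.0 i$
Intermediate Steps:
$V{\left(F,n \right)} = 2$ ($V{\left(F,n \right)} = -3 + 5 = 2$)
$E{\left(l \right)} = - \frac{22}{3}$ ($E{\left(l \right)} = \left(- \frac{1}{3}\right) 22 = - \frac{22}{3}$)
$w{\left(r,g \right)} = -6 + r$ ($w{\left(r,g \right)} = r - 6 = -6 + r$)
$x = -244$ ($x = 3 - 247 = -244$)
$E{\left(V{\left(1,4 \right)} \right)} + x \sqrt{16 - 33} = - \frac{22}{3} - 244 \sqrt{16 - 33} = - \frac{22}{3} - 244 \sqrt{-17} = - \frac{22}{3} - 244 i \sqrt{17}$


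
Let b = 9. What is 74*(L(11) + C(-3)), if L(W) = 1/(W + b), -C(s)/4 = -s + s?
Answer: 37/10 ≈ 3.7000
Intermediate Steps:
C(s) = 0 (C(s) = -4*(-s + s) = -4*0 = 0)
L(W) = 1/(9 + W) (L(W) = 1/(W + 9) = 1/(9 + W))
74*(L(11) + C(-3)) = 74*(1/(9 + 11) + 0) = 74*(1/20 + 0) = 74*(1/20) = 37/10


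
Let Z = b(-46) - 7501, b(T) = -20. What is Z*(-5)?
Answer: 37605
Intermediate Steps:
Z = -7521 (Z = -20 - 7501 = -7521)
Z*(-5) = -7521*(-5) = 37605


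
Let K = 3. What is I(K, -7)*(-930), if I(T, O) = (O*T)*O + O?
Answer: -130200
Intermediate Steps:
I(T, O) = O + T*O² (I(T, O) = T*O² + O = O + T*O²)
I(K, -7)*(-930) = -7*(1 - 7*3)*(-930) = -7*(1 - 21)*(-930) = -7*(-20)*(-930) = 140*(-930) = -130200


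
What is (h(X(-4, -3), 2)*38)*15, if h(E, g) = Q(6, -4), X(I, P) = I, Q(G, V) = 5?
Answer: 2850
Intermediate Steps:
h(E, g) = 5
(h(X(-4, -3), 2)*38)*15 = (5*38)*15 = 190*15 = 2850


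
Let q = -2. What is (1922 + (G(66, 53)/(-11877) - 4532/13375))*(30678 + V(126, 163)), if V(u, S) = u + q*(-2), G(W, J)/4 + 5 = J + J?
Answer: 87892010663984/1484625 ≈ 5.9201e+7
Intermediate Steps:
G(W, J) = -20 + 8*J (G(W, J) = -20 + 4*(J + J) = -20 + 4*(2*J) = -20 + 8*J)
V(u, S) = 4 + u (V(u, S) = u - 2*(-2) = u + 4 = 4 + u)
(1922 + (G(66, 53)/(-11877) - 4532/13375))*(30678 + V(126, 163)) = (1922 + ((-20 + 8*53)/(-11877) - 4532/13375))*(30678 + (4 + 126)) = (1922 + ((-20 + 424)*(-1/11877) - 4532*1/13375))*(30678 + 130) = (1922 + (404*(-1/11877) - 4532/13375))*30808 = (1922 + (-404/11877 - 4532/13375))*30808 = (1922 - 553552/1484625)*30808 = (2852895698/1484625)*30808 = 87892010663984/1484625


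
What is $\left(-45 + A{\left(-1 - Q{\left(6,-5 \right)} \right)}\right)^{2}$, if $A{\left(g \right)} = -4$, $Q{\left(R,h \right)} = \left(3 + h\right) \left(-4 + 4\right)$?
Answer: $2401$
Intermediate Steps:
$Q{\left(R,h \right)} = 0$ ($Q{\left(R,h \right)} = \left(3 + h\right) 0 = 0$)
$\left(-45 + A{\left(-1 - Q{\left(6,-5 \right)} \right)}\right)^{2} = \left(-45 - 4\right)^{2} = \left(-49\right)^{2} = 2401$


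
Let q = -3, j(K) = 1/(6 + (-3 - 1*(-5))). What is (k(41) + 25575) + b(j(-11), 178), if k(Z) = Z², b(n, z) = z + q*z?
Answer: 26900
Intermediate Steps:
j(K) = ⅛ (j(K) = 1/(6 + (-3 + 5)) = 1/(6 + 2) = 1/8 = ⅛)
b(n, z) = -2*z (b(n, z) = z - 3*z = -2*z)
(k(41) + 25575) + b(j(-11), 178) = (41² + 25575) - 2*178 = (1681 + 25575) - 356 = 27256 - 356 = 26900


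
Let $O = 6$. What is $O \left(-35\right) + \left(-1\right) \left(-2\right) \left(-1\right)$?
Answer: $-212$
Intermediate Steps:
$O \left(-35\right) + \left(-1\right) \left(-2\right) \left(-1\right) = 6 \left(-35\right) + \left(-1\right) \left(-2\right) \left(-1\right) = -210 + 2 \left(-1\right) = -210 - 2 = -212$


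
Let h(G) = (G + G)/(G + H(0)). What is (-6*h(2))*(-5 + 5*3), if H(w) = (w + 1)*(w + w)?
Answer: -120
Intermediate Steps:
H(w) = 2*w*(1 + w) (H(w) = (1 + w)*(2*w) = 2*w*(1 + w))
h(G) = 2 (h(G) = (G + G)/(G + 2*0*(1 + 0)) = (2*G)/(G + 2*0*1) = (2*G)/(G + 0) = (2*G)/G = 2)
(-6*h(2))*(-5 + 5*3) = (-6*2)*(-5 + 5*3) = -12*(-5 + 15) = -12*10 = -120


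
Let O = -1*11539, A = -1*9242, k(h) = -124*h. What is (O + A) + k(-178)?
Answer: 1291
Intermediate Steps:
A = -9242
O = -11539
(O + A) + k(-178) = (-11539 - 9242) - 124*(-178) = -20781 + 22072 = 1291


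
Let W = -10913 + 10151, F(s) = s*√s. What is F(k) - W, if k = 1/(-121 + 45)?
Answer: 762 - I*√19/2888 ≈ 762.0 - 0.0015093*I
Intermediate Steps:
k = -1/76 (k = 1/(-76) = -1/76 ≈ -0.013158)
F(s) = s^(3/2)
W = -762
F(k) - W = (-1/76)^(3/2) - 1*(-762) = -I*√19/2888 + 762 = 762 - I*√19/2888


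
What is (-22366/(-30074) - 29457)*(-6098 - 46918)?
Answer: 23482574417616/15037 ≈ 1.5617e+9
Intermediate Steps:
(-22366/(-30074) - 29457)*(-6098 - 46918) = (-22366*(-1/30074) - 29457)*(-53016) = (11183/15037 - 29457)*(-53016) = -442933726/15037*(-53016) = 23482574417616/15037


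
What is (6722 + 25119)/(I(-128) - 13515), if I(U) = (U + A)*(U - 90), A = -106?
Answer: 31841/37497 ≈ 0.84916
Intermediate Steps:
I(U) = (-106 + U)*(-90 + U) (I(U) = (U - 106)*(U - 90) = (-106 + U)*(-90 + U))
(6722 + 25119)/(I(-128) - 13515) = (6722 + 25119)/((9540 + (-128)**2 - 196*(-128)) - 13515) = 31841/((9540 + 16384 + 25088) - 13515) = 31841/(51012 - 13515) = 31841/37497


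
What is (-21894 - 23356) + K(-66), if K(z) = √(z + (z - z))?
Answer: -45250 + I*√66 ≈ -45250.0 + 8.124*I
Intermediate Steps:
K(z) = √z (K(z) = √(z + 0) = √z)
(-21894 - 23356) + K(-66) = (-21894 - 23356) + √(-66) = -45250 + I*√66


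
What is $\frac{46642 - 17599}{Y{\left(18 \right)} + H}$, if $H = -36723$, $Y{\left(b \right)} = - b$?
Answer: $- \frac{9681}{12247} \approx -0.79048$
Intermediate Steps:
$\frac{46642 - 17599}{Y{\left(18 \right)} + H} = \frac{46642 - 17599}{\left(-1\right) 18 - 36723} = \frac{29043}{-18 - 36723} = \frac{29043}{-36741} = 29043 \left(- \frac{1}{36741}\right) = - \frac{9681}{12247}$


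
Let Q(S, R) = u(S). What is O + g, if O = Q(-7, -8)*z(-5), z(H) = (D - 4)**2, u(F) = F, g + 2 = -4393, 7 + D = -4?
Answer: -5970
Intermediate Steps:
D = -11 (D = -7 - 4 = -11)
g = -4395 (g = -2 - 4393 = -4395)
z(H) = 225 (z(H) = (-11 - 4)**2 = (-15)**2 = 225)
Q(S, R) = S
O = -1575 (O = -7*225 = -1575)
O + g = -1575 - 4395 = -5970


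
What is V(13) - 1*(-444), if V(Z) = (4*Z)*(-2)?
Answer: 340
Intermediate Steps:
V(Z) = -8*Z
V(13) - 1*(-444) = -8*13 - 1*(-444) = -104 + 444 = 340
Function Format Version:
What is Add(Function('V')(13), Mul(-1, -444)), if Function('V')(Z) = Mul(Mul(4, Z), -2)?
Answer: 340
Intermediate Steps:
Function('V')(Z) = Mul(-8, Z)
Add(Function('V')(13), Mul(-1, -444)) = Add(Mul(-8, 13), Mul(-1, -444)) = Add(-104, 444) = 340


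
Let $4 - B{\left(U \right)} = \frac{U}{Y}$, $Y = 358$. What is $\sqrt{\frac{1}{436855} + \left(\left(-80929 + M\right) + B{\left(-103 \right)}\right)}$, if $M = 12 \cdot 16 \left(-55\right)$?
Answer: $\frac{11 i \sqrt{18492849322797428830}}{156394090} \approx 302.46 i$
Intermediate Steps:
$B{\left(U \right)} = 4 - \frac{U}{358}$
$M = -10560$ ($M = 192 \left(-55\right) = -10560$)
$\sqrt{\frac{1}{436855} + \left(\left(-80929 + M\right) + B{\left(-103 \right)}\right)} = \sqrt{\frac{1}{436855} + \left(\left(-80929 - 10560\right) + \left(4 - - \frac{103}{358}\right)\right)} = \sqrt{\frac{1}{436855} + \left(-91489 + \left(4 + \frac{103}{358}\right)\right)} = \sqrt{\frac{1}{436855} + \left(-91489 + \frac{1535}{358}\right)} = \sqrt{\frac{1}{436855} - \frac{32751527}{358}} = \sqrt{- \frac{14307668327227}{156394090}} = \frac{11 i \sqrt{18492849322797428830}}{156394090}$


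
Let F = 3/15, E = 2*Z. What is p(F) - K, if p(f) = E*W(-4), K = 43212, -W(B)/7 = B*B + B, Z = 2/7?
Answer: -43260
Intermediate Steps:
Z = 2/7 (Z = 2*(⅐) = 2/7 ≈ 0.28571)
W(B) = -7*B - 7*B² (W(B) = -7*(B*B + B) = -7*(B² + B) = -7*(B + B²) = -7*B - 7*B²)
E = 4/7 (E = 2*(2/7) = 4/7 ≈ 0.57143)
F = ⅕ (F = 3*(1/15) = ⅕ ≈ 0.20000)
p(f) = -48 (p(f) = 4*(-7*(-4)*(1 - 4))/7 = 4*(-7*(-4)*(-3))/7 = (4/7)*(-84) = -48)
p(F) - K = -48 - 1*43212 = -48 - 43212 = -43260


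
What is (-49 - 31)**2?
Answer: 6400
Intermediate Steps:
(-49 - 31)**2 = (-80)**2 = 6400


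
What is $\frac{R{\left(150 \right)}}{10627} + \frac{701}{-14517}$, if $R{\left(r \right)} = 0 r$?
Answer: $- \frac{701}{14517} \approx -0.048288$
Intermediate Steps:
$R{\left(r \right)} = 0$
$\frac{R{\left(150 \right)}}{10627} + \frac{701}{-14517} = \frac{0}{10627} + \frac{701}{-14517} = 0 \cdot \frac{1}{10627} + 701 \left(- \frac{1}{14517}\right) = 0 - \frac{701}{14517} = - \frac{701}{14517}$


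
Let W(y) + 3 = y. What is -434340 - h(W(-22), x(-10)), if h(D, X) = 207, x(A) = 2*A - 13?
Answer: -434547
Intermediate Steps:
W(y) = -3 + y
x(A) = -13 + 2*A
-434340 - h(W(-22), x(-10)) = -434340 - 1*207 = -434340 - 207 = -434547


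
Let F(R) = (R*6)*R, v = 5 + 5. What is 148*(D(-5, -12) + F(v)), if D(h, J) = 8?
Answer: 89984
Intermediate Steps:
v = 10
F(R) = 6*R**2 (F(R) = (6*R)*R = 6*R**2)
148*(D(-5, -12) + F(v)) = 148*(8 + 6*10**2) = 148*(8 + 6*100) = 148*(8 + 600) = 148*608 = 89984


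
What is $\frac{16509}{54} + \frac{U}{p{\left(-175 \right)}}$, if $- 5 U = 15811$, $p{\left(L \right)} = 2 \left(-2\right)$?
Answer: $\frac{197329}{180} \approx 1096.3$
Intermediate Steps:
$p{\left(L \right)} = -4$
$U = - \frac{15811}{5}$ ($U = \left(- \frac{1}{5}\right) 15811 = - \frac{15811}{5} \approx -3162.2$)
$\frac{16509}{54} + \frac{U}{p{\left(-175 \right)}} = \frac{16509}{54} - \frac{15811}{5 \left(-4\right)} = 16509 \cdot \frac{1}{54} - - \frac{15811}{20} = \frac{5503}{18} + \frac{15811}{20} = \frac{197329}{180}$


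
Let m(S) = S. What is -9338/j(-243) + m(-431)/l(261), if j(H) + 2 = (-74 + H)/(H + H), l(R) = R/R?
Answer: 4255963/655 ≈ 6497.7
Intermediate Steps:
l(R) = 1
j(H) = -2 + (-74 + H)/(2*H) (j(H) = -2 + (-74 + H)/(H + H) = -2 + (-74 + H)/((2*H)) = -2 + (-74 + H)*(1/(2*H)) = -2 + (-74 + H)/(2*H))
-9338/j(-243) + m(-431)/l(261) = -9338/(-3/2 - 37/(-243)) - 431/1 = -9338/(-3/2 - 37*(-1/243)) - 431*1 = -9338/(-3/2 + 37/243) - 431 = -9338/(-655/486) - 431 = -9338*(-486/655) - 431 = 4538268/655 - 431 = 4255963/655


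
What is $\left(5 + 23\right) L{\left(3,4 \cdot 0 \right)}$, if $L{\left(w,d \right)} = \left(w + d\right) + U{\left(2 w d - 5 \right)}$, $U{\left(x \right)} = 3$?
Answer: $168$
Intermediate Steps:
$L{\left(w,d \right)} = 3 + d + w$ ($L{\left(w,d \right)} = \left(w + d\right) + 3 = \left(d + w\right) + 3 = 3 + d + w$)
$\left(5 + 23\right) L{\left(3,4 \cdot 0 \right)} = \left(5 + 23\right) \left(3 + 4 \cdot 0 + 3\right) = 28 \left(3 + 0 + 3\right) = 28 \cdot 6 = 168$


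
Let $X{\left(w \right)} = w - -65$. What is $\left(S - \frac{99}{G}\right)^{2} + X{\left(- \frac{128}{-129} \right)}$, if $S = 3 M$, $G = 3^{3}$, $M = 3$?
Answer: $\frac{36547}{387} \approx 94.437$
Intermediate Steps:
$G = 27$
$S = 9$ ($S = 3 \cdot 3 = 9$)
$X{\left(w \right)} = 65 + w$ ($X{\left(w \right)} = w + 65 = 65 + w$)
$\left(S - \frac{99}{G}\right)^{2} + X{\left(- \frac{128}{-129} \right)} = \left(9 - \frac{99}{27}\right)^{2} + \left(65 - \frac{128}{-129}\right) = \left(9 - \frac{11}{3}\right)^{2} + \left(65 - - \frac{128}{129}\right) = \left(9 - \frac{11}{3}\right)^{2} + \left(65 + \frac{128}{129}\right) = \left(\frac{16}{3}\right)^{2} + \frac{8513}{129} = \frac{256}{9} + \frac{8513}{129} = \frac{36547}{387}$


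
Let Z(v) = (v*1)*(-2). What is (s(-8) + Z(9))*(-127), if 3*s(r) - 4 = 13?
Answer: 4699/3 ≈ 1566.3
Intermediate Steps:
Z(v) = -2*v (Z(v) = v*(-2) = -2*v)
s(r) = 17/3 (s(r) = 4/3 + (1/3)*13 = 4/3 + 13/3 = 17/3)
(s(-8) + Z(9))*(-127) = (17/3 - 2*9)*(-127) = (17/3 - 18)*(-127) = -37/3*(-127) = 4699/3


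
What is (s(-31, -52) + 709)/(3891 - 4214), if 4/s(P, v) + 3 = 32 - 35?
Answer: -125/57 ≈ -2.1930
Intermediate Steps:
s(P, v) = -2/3 (s(P, v) = 4/(-3 + (32 - 35)) = 4/(-3 - 3) = 4/(-6) = 4*(-1/6) = -2/3)
(s(-31, -52) + 709)/(3891 - 4214) = (-2/3 + 709)/(3891 - 4214) = (2125/3)/(-323) = (2125/3)*(-1/323) = -125/57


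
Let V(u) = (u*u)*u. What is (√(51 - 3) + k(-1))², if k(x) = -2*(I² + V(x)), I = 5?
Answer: 2352 - 384*√3 ≈ 1686.9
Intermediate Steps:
V(u) = u³ (V(u) = u²*u = u³)
k(x) = -50 - 2*x³ (k(x) = -2*(5² + x³) = -2*(25 + x³) = -50 - 2*x³)
(√(51 - 3) + k(-1))² = (√(51 - 3) + (-50 - 2*(-1)³))² = (√48 + (-50 - 2*(-1)))² = (4*√3 + (-50 + 2))² = (4*√3 - 48)² = (-48 + 4*√3)²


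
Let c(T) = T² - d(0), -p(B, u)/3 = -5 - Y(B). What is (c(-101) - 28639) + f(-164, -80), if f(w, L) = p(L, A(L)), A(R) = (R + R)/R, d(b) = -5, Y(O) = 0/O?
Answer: -18418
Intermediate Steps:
Y(O) = 0
A(R) = 2 (A(R) = (2*R)/R = 2)
p(B, u) = 15 (p(B, u) = -3*(-5 - 1*0) = -3*(-5 + 0) = -3*(-5) = 15)
c(T) = 5 + T² (c(T) = T² - 1*(-5) = T² + 5 = 5 + T²)
f(w, L) = 15
(c(-101) - 28639) + f(-164, -80) = ((5 + (-101)²) - 28639) + 15 = ((5 + 10201) - 28639) + 15 = (10206 - 28639) + 15 = -18433 + 15 = -18418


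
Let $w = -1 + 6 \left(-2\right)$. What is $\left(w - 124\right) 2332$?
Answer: $-319484$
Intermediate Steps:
$w = -13$ ($w = -1 - 12 = -13$)
$\left(w - 124\right) 2332 = \left(-13 - 124\right) 2332 = \left(-137\right) 2332 = -319484$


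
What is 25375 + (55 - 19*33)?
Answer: 24803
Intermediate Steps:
25375 + (55 - 19*33) = 25375 + (55 - 627) = 25375 - 572 = 24803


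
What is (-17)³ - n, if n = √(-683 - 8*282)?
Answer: -4913 - I*√2939 ≈ -4913.0 - 54.213*I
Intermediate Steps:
n = I*√2939 (n = √(-683 - 2256) = √(-2939) = I*√2939 ≈ 54.213*I)
(-17)³ - n = (-17)³ - I*√2939 = -4913 - I*√2939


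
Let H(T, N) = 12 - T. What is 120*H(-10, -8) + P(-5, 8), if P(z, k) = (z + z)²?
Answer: 2740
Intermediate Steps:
P(z, k) = 4*z² (P(z, k) = (2*z)² = 4*z²)
120*H(-10, -8) + P(-5, 8) = 120*(12 - 1*(-10)) + 4*(-5)² = 120*(12 + 10) + 4*25 = 120*22 + 100 = 2640 + 100 = 2740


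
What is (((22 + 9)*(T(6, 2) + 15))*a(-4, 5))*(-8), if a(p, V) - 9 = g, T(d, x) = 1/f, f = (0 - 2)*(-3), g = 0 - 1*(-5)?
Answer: -157976/3 ≈ -52659.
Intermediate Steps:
g = 5 (g = 0 + 5 = 5)
f = 6 (f = -2*(-3) = 6)
T(d, x) = ⅙ (T(d, x) = 1/6 = ⅙)
a(p, V) = 14 (a(p, V) = 9 + 5 = 14)
(((22 + 9)*(T(6, 2) + 15))*a(-4, 5))*(-8) = (((22 + 9)*(⅙ + 15))*14)*(-8) = ((31*(91/6))*14)*(-8) = ((2821/6)*14)*(-8) = (19747/3)*(-8) = -157976/3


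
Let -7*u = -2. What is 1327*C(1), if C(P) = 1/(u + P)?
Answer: 9289/9 ≈ 1032.1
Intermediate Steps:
u = 2/7 (u = -⅐*(-2) = 2/7 ≈ 0.28571)
C(P) = 1/(2/7 + P)
1327*C(1) = 1327*(7/(2 + 7*1)) = 1327*(7/(2 + 7)) = 1327*(7/9) = 9289/9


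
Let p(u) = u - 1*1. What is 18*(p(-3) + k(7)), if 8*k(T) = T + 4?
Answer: -189/4 ≈ -47.250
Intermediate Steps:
p(u) = -1 + u (p(u) = u - 1 = -1 + u)
k(T) = ½ + T/8 (k(T) = (T + 4)/8 = (4 + T)/8 = ½ + T/8)
18*(p(-3) + k(7)) = 18*((-1 - 3) + (½ + (⅛)*7)) = 18*(-4 + (½ + 7/8)) = 18*(-4 + 11/8) = 18*(-21/8) = -189/4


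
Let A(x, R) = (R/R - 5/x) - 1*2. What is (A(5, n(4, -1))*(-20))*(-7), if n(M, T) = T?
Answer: -280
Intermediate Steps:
A(x, R) = -1 - 5/x (A(x, R) = (1 - 5/x) - 2 = -1 - 5/x)
(A(5, n(4, -1))*(-20))*(-7) = (((-5 - 1*5)/5)*(-20))*(-7) = (((-5 - 5)/5)*(-20))*(-7) = (((1/5)*(-10))*(-20))*(-7) = -2*(-20)*(-7) = 40*(-7) = -280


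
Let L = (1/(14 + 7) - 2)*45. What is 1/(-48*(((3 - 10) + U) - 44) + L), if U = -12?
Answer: 7/20553 ≈ 0.00034058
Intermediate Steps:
L = -615/7 (L = (1/21 - 2)*45 = -41/21*45 = -615/7 ≈ -87.857)
1/(-48*(((3 - 10) + U) - 44) + L) = 1/(-48*(((3 - 10) - 12) - 44) - 615/7) = 1/(-48*((-7 - 12) - 44) - 615/7) = 1/(-48*(-19 - 44) - 615/7) = 1/(-48*(-63) - 615/7) = 1/(3024 - 615/7) = 1/(20553/7) = 7/20553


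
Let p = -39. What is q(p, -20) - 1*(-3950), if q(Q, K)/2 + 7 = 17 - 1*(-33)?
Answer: 4036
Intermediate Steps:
q(Q, K) = 86 (q(Q, K) = -14 + 2*(17 - 1*(-33)) = -14 + 2*(17 + 33) = -14 + 2*50 = -14 + 100 = 86)
q(p, -20) - 1*(-3950) = 86 - 1*(-3950) = 86 + 3950 = 4036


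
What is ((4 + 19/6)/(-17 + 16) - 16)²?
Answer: 19321/36 ≈ 536.69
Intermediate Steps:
((4 + 19/6)/(-17 + 16) - 16)² = ((4 + 19*(⅙))/(-1) - 16)² = ((4 + 19/6)*(-1) - 16)² = ((43/6)*(-1) - 16)² = (-43/6 - 16)² = (-139/6)² = 19321/36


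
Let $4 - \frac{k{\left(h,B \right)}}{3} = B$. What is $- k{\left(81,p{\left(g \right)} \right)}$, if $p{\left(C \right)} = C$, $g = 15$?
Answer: $33$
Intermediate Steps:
$k{\left(h,B \right)} = 12 - 3 B$
$- k{\left(81,p{\left(g \right)} \right)} = - (12 - 45) = \left(-1\right) \left(-33\right) = 33$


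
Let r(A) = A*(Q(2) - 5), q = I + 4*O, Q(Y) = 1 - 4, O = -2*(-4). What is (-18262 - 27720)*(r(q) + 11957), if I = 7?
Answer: -535460390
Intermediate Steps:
O = 8
Q(Y) = -3
q = 39 (q = 7 + 4*8 = 7 + 32 = 39)
r(A) = -8*A (r(A) = A*(-3 - 5) = A*(-8) = -8*A)
(-18262 - 27720)*(r(q) + 11957) = (-18262 - 27720)*(-8*39 + 11957) = -45982*(-312 + 11957) = -45982*11645 = -535460390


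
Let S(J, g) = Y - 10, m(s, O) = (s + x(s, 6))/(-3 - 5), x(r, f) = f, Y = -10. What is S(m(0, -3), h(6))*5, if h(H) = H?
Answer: -100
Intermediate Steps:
m(s, O) = -3/4 - s/8 (m(s, O) = (s + 6)/(-3 - 5) = (6 + s)/(-8) = (6 + s)*(-1/8) = -3/4 - s/8)
S(J, g) = -20 (S(J, g) = -10 - 10 = -20)
S(m(0, -3), h(6))*5 = -20*5 = -100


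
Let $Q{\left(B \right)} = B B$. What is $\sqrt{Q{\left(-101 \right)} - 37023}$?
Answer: $i \sqrt{26822} \approx 163.77 i$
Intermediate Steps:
$Q{\left(B \right)} = B^{2}$
$\sqrt{Q{\left(-101 \right)} - 37023} = \sqrt{\left(-101\right)^{2} - 37023} = \sqrt{10201 - 37023} = \sqrt{-26822} = i \sqrt{26822}$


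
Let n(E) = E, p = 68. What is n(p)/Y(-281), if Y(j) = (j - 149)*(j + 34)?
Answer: 34/53105 ≈ 0.00064024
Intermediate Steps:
Y(j) = (-149 + j)*(34 + j)
n(p)/Y(-281) = 68/(-5066 + (-281)² - 115*(-281)) = 68/(-5066 + 78961 + 32315) = 68/106210 = 68*(1/106210) = 34/53105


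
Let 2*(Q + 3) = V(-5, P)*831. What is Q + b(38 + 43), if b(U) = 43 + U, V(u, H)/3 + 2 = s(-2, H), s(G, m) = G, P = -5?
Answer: -4865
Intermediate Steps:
V(u, H) = -12 (V(u, H) = -6 + 3*(-2) = -6 - 6 = -12)
Q = -4989 (Q = -3 + (-12*831)/2 = -3 + (½)*(-9972) = -3 - 4986 = -4989)
Q + b(38 + 43) = -4989 + (43 + (38 + 43)) = -4989 + (43 + 81) = -4989 + 124 = -4865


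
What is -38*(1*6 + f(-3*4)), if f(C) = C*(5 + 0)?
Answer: 2052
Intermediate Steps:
f(C) = 5*C (f(C) = C*5 = 5*C)
-38*(1*6 + f(-3*4)) = -38*(1*6 + 5*(-3*4)) = -38*(6 + 5*(-12)) = -38*(6 - 60) = -38*(-54) = 2052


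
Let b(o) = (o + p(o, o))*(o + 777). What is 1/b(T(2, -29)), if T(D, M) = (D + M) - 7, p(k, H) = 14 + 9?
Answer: -1/8173 ≈ -0.00012235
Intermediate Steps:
p(k, H) = 23
T(D, M) = -7 + D + M
b(o) = (23 + o)*(777 + o) (b(o) = (o + 23)*(o + 777) = (23 + o)*(777 + o))
1/b(T(2, -29)) = 1/(17871 + (-7 + 2 - 29)**2 + 800*(-7 + 2 - 29)) = 1/(17871 + (-34)**2 + 800*(-34)) = 1/(17871 + 1156 - 27200) = 1/(-8173) = -1/8173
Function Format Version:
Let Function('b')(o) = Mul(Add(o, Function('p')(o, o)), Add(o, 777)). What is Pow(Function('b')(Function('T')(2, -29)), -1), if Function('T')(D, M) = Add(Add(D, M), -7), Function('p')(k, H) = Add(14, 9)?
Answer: Rational(-1, 8173) ≈ -0.00012235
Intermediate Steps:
Function('p')(k, H) = 23
Function('T')(D, M) = Add(-7, D, M)
Function('b')(o) = Mul(Add(23, o), Add(777, o)) (Function('b')(o) = Mul(Add(o, 23), Add(o, 777)) = Mul(Add(23, o), Add(777, o)))
Pow(Function('b')(Function('T')(2, -29)), -1) = Pow(Add(17871, Pow(Add(-7, 2, -29), 2), Mul(800, Add(-7, 2, -29))), -1) = Pow(Add(17871, Pow(-34, 2), Mul(800, -34)), -1) = Pow(Add(17871, 1156, -27200), -1) = Pow(-8173, -1) = Rational(-1, 8173)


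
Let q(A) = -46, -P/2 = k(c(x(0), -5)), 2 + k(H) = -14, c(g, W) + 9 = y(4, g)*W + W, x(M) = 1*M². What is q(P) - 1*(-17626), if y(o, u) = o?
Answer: 17580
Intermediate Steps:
x(M) = M²
c(g, W) = -9 + 5*W (c(g, W) = -9 + (4*W + W) = -9 + 5*W)
k(H) = -16 (k(H) = -2 - 14 = -16)
P = 32 (P = -2*(-16) = 32)
q(P) - 1*(-17626) = -46 - 1*(-17626) = -46 + 17626 = 17580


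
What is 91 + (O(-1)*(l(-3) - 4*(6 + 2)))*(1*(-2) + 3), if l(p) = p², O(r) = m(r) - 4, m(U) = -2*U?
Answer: 137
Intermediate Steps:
O(r) = -4 - 2*r (O(r) = -2*r - 4 = -4 - 2*r)
91 + (O(-1)*(l(-3) - 4*(6 + 2)))*(1*(-2) + 3) = 91 + ((-4 - 2*(-1))*((-3)² - 4*(6 + 2)))*(1*(-2) + 3) = 91 + ((-4 + 2)*(9 - 4*8))*(-2 + 3) = 91 - 2*(9 - 32)*1 = 91 - 2*(-23)*1 = 91 + 46*1 = 91 + 46 = 137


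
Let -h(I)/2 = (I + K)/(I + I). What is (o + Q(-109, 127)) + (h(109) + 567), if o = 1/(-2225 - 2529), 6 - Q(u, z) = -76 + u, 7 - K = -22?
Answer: 392128827/518186 ≈ 756.73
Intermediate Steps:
K = 29 (K = 7 - 1*(-22) = 7 + 22 = 29)
h(I) = -(29 + I)/I (h(I) = -2*(I + 29)/(I + I) = -2*(29 + I)/(2*I) = -2*(29 + I)*1/(2*I) = -(29 + I)/I)
Q(u, z) = 82 - u (Q(u, z) = 6 - (-76 + u) = 6 + (76 - u) = 82 - u)
o = -1/4754 (o = 1/(-4754) = -1/4754 ≈ -0.00021035)
(o + Q(-109, 127)) + (h(109) + 567) = (-1/4754 + (82 - 1*(-109))) + ((-29 - 1*109)/109 + 567) = (-1/4754 + (82 + 109)) + ((-29 - 109)/109 + 567) = (-1/4754 + 191) + ((1/109)*(-138) + 567) = 908013/4754 + (-138/109 + 567) = 908013/4754 + 61665/109 = 392128827/518186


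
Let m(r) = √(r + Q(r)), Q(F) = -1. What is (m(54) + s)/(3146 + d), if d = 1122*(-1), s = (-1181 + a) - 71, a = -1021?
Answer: -2273/2024 + √53/2024 ≈ -1.1194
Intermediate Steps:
s = -2273 (s = (-1181 - 1021) - 71 = -2202 - 71 = -2273)
d = -1122
m(r) = √(-1 + r) (m(r) = √(r - 1) = √(-1 + r))
(m(54) + s)/(3146 + d) = (√(-1 + 54) - 2273)/(3146 - 1122) = (√53 - 2273)/2024 = (-2273 + √53)*(1/2024) = -2273/2024 + √53/2024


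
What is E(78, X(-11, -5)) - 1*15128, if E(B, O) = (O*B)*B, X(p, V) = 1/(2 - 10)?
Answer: -31777/2 ≈ -15889.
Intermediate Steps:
X(p, V) = -⅛ (X(p, V) = 1/(-8) = -⅛)
E(B, O) = O*B² (E(B, O) = (B*O)*B = O*B²)
E(78, X(-11, -5)) - 1*15128 = -⅛*78² - 1*15128 = -⅛*6084 - 15128 = -1521/2 - 15128 = -31777/2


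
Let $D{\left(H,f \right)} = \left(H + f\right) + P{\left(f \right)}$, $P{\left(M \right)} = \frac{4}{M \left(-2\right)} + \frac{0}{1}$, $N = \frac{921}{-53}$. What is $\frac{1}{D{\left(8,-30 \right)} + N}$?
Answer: $- \frac{795}{31252} \approx -0.025438$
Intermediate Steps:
$N = - \frac{921}{53}$ ($N = 921 \left(- \frac{1}{53}\right) = - \frac{921}{53} \approx -17.377$)
$P{\left(M \right)} = - \frac{2}{M}$ ($P{\left(M \right)} = \frac{4}{\left(-2\right) M} + 0 \cdot 1 = 4 \left(- \frac{1}{2 M}\right) + 0 = - \frac{2}{M} + 0 = - \frac{2}{M}$)
$D{\left(H,f \right)} = H + f - \frac{2}{f}$ ($D{\left(H,f \right)} = \left(H + f\right) - \frac{2}{f} = H + f - \frac{2}{f}$)
$\frac{1}{D{\left(8,-30 \right)} + N} = \frac{1}{\left(8 - 30 - \frac{2}{-30}\right) - \frac{921}{53}} = \frac{1}{\left(8 - 30 - - \frac{1}{15}\right) - \frac{921}{53}} = \frac{1}{\left(8 - 30 + \frac{1}{15}\right) - \frac{921}{53}} = \frac{1}{- \frac{329}{15} - \frac{921}{53}} = \frac{1}{- \frac{31252}{795}} = - \frac{795}{31252}$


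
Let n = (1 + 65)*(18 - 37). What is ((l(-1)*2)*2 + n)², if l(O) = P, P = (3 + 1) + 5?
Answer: 1483524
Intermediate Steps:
P = 9 (P = 4 + 5 = 9)
l(O) = 9
n = -1254 (n = 66*(-19) = -1254)
((l(-1)*2)*2 + n)² = ((9*2)*2 - 1254)² = (18*2 - 1254)² = (36 - 1254)² = (-1218)² = 1483524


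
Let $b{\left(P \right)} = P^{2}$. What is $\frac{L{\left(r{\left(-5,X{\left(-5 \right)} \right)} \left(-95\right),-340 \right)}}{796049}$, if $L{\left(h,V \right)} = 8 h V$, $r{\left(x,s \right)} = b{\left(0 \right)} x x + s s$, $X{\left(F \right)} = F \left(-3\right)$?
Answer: $\frac{58140000}{796049} \approx 73.036$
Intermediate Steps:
$X{\left(F \right)} = - 3 F$
$r{\left(x,s \right)} = s^{2}$ ($r{\left(x,s \right)} = 0^{2} x x + s s = 0 x x + s^{2} = 0 x + s^{2} = 0 + s^{2} = s^{2}$)
$L{\left(h,V \right)} = 8 V h$
$\frac{L{\left(r{\left(-5,X{\left(-5 \right)} \right)} \left(-95\right),-340 \right)}}{796049} = \frac{8 \left(-340\right) \left(\left(-3\right) \left(-5\right)\right)^{2} \left(-95\right)}{796049} = 8 \left(-340\right) 15^{2} \left(-95\right) \frac{1}{796049} = 8 \left(-340\right) 225 \left(-95\right) \frac{1}{796049} = 8 \left(-340\right) \left(-21375\right) \frac{1}{796049} = 58140000 \cdot \frac{1}{796049} = \frac{58140000}{796049}$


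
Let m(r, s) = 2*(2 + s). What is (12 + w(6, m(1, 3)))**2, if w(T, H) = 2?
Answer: 196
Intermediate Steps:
m(r, s) = 4 + 2*s
(12 + w(6, m(1, 3)))**2 = (12 + 2)**2 = 14**2 = 196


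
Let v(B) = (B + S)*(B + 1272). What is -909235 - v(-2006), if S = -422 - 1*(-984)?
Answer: -1969131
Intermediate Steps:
S = 562 (S = -422 + 984 = 562)
v(B) = (562 + B)*(1272 + B) (v(B) = (B + 562)*(B + 1272) = (562 + B)*(1272 + B))
-909235 - v(-2006) = -909235 - (714864 + (-2006)**2 + 1834*(-2006)) = -909235 - (714864 + 4024036 - 3679004) = -909235 - 1*1059896 = -909235 - 1059896 = -1969131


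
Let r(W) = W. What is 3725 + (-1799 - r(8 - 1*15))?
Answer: 1933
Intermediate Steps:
3725 + (-1799 - r(8 - 1*15)) = 3725 + (-1799 - (8 - 1*15)) = 3725 + (-1799 - (8 - 15)) = 3725 + (-1799 - 1*(-7)) = 3725 + (-1799 + 7) = 3725 - 1792 = 1933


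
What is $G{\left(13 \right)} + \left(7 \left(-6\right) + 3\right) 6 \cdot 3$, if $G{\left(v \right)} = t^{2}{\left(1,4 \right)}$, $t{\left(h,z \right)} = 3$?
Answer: $-693$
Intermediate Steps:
$G{\left(v \right)} = 9$ ($G{\left(v \right)} = 3^{2} = 9$)
$G{\left(13 \right)} + \left(7 \left(-6\right) + 3\right) 6 \cdot 3 = 9 + \left(7 \left(-6\right) + 3\right) 6 \cdot 3 = 9 + \left(-42 + 3\right) 18 = 9 - 702 = -693$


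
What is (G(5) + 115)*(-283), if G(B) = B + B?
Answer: -35375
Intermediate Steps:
G(B) = 2*B
(G(5) + 115)*(-283) = (2*5 + 115)*(-283) = (10 + 115)*(-283) = 125*(-283) = -35375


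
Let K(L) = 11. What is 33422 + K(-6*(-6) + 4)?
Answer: 33433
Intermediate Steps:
33422 + K(-6*(-6) + 4) = 33422 + 11 = 33433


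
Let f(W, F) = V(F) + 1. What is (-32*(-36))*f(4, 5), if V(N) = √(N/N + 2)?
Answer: 1152 + 1152*√3 ≈ 3147.3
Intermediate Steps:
V(N) = √3 (V(N) = √(1 + 2) = √3)
f(W, F) = 1 + √3 (f(W, F) = √3 + 1 = 1 + √3)
(-32*(-36))*f(4, 5) = (-32*(-36))*(1 + √3) = 1152*(1 + √3) = 1152 + 1152*√3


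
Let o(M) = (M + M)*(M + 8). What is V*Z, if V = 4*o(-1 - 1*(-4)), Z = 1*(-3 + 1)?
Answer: -528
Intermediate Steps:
o(M) = 2*M*(8 + M) (o(M) = (2*M)*(8 + M) = 2*M*(8 + M))
Z = -2 (Z = 1*(-2) = -2)
V = 264 (V = 4*(2*(-1 - 1*(-4))*(8 + (-1 - 1*(-4)))) = 4*(2*(-1 + 4)*(8 + (-1 + 4))) = 4*(2*3*(8 + 3)) = 4*(2*3*11) = 4*66 = 264)
V*Z = 264*(-2) = -528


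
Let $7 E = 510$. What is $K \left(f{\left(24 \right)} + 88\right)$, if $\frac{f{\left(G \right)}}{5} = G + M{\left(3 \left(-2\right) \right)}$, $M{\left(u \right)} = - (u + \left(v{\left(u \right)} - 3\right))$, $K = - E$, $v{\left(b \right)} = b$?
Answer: $- \frac{144330}{7} \approx -20619.0$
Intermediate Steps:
$E = \frac{510}{7}$ ($E = \frac{1}{7} \cdot 510 = \frac{510}{7} \approx 72.857$)
$K = - \frac{510}{7}$ ($K = \left(-1\right) \frac{510}{7} = - \frac{510}{7} \approx -72.857$)
$M{\left(u \right)} = 3 - 2 u$ ($M{\left(u \right)} = - (u + \left(u - 3\right)) = - (u + \left(-3 + u\right)) = - (-3 + 2 u) = 3 - 2 u$)
$f{\left(G \right)} = 75 + 5 G$ ($f{\left(G \right)} = 5 \left(G - \left(-3 + 2 \cdot 3 \left(-2\right)\right)\right) = 5 \left(G + \left(3 - -12\right)\right) = 5 \left(G + \left(3 + 12\right)\right) = 5 \left(G + 15\right) = 5 \left(15 + G\right) = 75 + 5 G$)
$K \left(f{\left(24 \right)} + 88\right) = - \frac{510 \left(\left(75 + 5 \cdot 24\right) + 88\right)}{7} = - \frac{510 \left(\left(75 + 120\right) + 88\right)}{7} = - \frac{510 \left(195 + 88\right)}{7} = \left(- \frac{510}{7}\right) 283 = - \frac{144330}{7}$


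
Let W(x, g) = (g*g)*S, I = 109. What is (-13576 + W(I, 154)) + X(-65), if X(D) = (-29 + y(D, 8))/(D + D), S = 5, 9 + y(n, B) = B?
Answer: 1365055/13 ≈ 1.0500e+5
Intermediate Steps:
y(n, B) = -9 + B
W(x, g) = 5*g² (W(x, g) = (g*g)*5 = g²*5 = 5*g²)
X(D) = -15/D (X(D) = (-29 + (-9 + 8))/(D + D) = (-29 - 1)/((2*D)) = -15/D)
(-13576 + W(I, 154)) + X(-65) = (-13576 + 5*154²) - 15/(-65) = (-13576 + 5*23716) - 15*(-1/65) = (-13576 + 118580) + 3/13 = 105004 + 3/13 = 1365055/13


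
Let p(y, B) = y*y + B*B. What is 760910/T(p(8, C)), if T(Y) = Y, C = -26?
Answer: 76091/74 ≈ 1028.3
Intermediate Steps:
p(y, B) = B² + y² (p(y, B) = y² + B² = B² + y²)
760910/T(p(8, C)) = 760910/((-26)² + 8²) = 760910/(676 + 64) = 760910/740 = 760910*(1/740) = 76091/74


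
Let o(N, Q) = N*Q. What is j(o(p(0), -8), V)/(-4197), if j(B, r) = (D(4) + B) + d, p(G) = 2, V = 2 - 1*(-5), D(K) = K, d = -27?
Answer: 13/1399 ≈ 0.0092923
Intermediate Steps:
V = 7 (V = 2 + 5 = 7)
j(B, r) = -23 + B (j(B, r) = (4 + B) - 27 = -23 + B)
j(o(p(0), -8), V)/(-4197) = (-23 + 2*(-8))/(-4197) = (-23 - 16)*(-1/4197) = -39*(-1/4197) = 13/1399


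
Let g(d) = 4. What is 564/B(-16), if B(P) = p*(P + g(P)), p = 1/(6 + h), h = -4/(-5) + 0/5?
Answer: -1598/5 ≈ -319.60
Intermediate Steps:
h = ⅘ (h = -4*(-⅕) + 0*(⅕) = ⅘ + 0 = ⅘ ≈ 0.80000)
p = 5/34 (p = 1/(6 + ⅘) = 1/(34/5) = 5/34 ≈ 0.14706)
B(P) = 10/17 + 5*P/34 (B(P) = 5*(P + 4)/34 = 5*(4 + P)/34 = 10/17 + 5*P/34)
564/B(-16) = 564/(10/17 + (5/34)*(-16)) = 564/(10/17 - 40/17) = 564/(-30/17) = 564*(-17/30) = -1598/5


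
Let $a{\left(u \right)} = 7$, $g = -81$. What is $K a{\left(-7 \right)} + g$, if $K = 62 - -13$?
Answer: $444$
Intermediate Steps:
$K = 75$ ($K = 62 + 13 = 75$)
$K a{\left(-7 \right)} + g = 75 \cdot 7 - 81 = 525 - 81 = 444$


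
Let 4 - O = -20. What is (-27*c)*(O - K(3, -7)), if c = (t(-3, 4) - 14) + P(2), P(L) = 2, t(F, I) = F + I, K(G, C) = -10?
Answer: 10098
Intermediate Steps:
O = 24 (O = 4 - 1*(-20) = 4 + 20 = 24)
c = -11 (c = ((-3 + 4) - 14) + 2 = (1 - 14) + 2 = -13 + 2 = -11)
(-27*c)*(O - K(3, -7)) = (-27*(-11))*(24 - 1*(-10)) = 297*(24 + 10) = 297*34 = 10098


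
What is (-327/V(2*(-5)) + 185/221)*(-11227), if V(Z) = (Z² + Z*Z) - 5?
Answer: 10418656/1105 ≈ 9428.6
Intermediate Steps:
V(Z) = -5 + 2*Z² (V(Z) = (Z² + Z²) - 5 = 2*Z² - 5 = -5 + 2*Z²)
(-327/V(2*(-5)) + 185/221)*(-11227) = (-327/(-5 + 2*(2*(-5))²) + 185/221)*(-11227) = (-327/(-5 + 2*(-10)²) + 185*(1/221))*(-11227) = (-327/(-5 + 2*100) + 185/221)*(-11227) = (-327/(-5 + 200) + 185/221)*(-11227) = (-327/195 + 185/221)*(-11227) = (-327*1/195 + 185/221)*(-11227) = (-109/65 + 185/221)*(-11227) = -928/1105*(-11227) = 10418656/1105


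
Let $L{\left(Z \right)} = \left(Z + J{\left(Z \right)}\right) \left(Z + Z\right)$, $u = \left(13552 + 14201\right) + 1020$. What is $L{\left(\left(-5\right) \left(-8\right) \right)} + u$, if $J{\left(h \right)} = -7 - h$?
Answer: $28213$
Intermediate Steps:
$u = 28773$ ($u = 27753 + 1020 = 28773$)
$L{\left(Z \right)} = - 14 Z$ ($L{\left(Z \right)} = \left(Z - \left(7 + Z\right)\right) \left(Z + Z\right) = - 7 \cdot 2 Z = - 14 Z$)
$L{\left(\left(-5\right) \left(-8\right) \right)} + u = - 14 \left(\left(-5\right) \left(-8\right)\right) + 28773 = \left(-14\right) 40 + 28773 = -560 + 28773 = 28213$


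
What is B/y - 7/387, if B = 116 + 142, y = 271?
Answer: 97949/104877 ≈ 0.93394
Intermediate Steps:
B = 258
B/y - 7/387 = 258/271 - 7/387 = 97949/104877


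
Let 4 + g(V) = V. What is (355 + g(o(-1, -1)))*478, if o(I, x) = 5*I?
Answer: 165388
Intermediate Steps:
g(V) = -4 + V
(355 + g(o(-1, -1)))*478 = (355 + (-4 + 5*(-1)))*478 = (355 + (-4 - 5))*478 = (355 - 9)*478 = 346*478 = 165388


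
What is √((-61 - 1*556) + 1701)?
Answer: 2*√271 ≈ 32.924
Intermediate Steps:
√((-61 - 1*556) + 1701) = √((-61 - 556) + 1701) = √(-617 + 1701) = √1084 = 2*√271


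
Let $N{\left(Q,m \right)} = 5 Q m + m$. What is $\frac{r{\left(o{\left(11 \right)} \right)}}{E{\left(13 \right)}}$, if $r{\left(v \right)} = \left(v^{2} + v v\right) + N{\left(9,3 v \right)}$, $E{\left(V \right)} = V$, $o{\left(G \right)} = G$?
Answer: $\frac{1760}{13} \approx 135.38$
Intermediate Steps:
$N{\left(Q,m \right)} = m + 5 Q m$ ($N{\left(Q,m \right)} = 5 Q m + m = m + 5 Q m$)
$r{\left(v \right)} = 2 v^{2} + 138 v$ ($r{\left(v \right)} = \left(v^{2} + v v\right) + 3 v \left(1 + 5 \cdot 9\right) = \left(v^{2} + v^{2}\right) + 3 v \left(1 + 45\right) = 2 v^{2} + 3 v 46 = 2 v^{2} + 138 v$)
$\frac{r{\left(o{\left(11 \right)} \right)}}{E{\left(13 \right)}} = \frac{2 \cdot 11 \left(69 + 11\right)}{13} = 2 \cdot 11 \cdot 80 \cdot \frac{1}{13} = 1760 \cdot \frac{1}{13} = \frac{1760}{13}$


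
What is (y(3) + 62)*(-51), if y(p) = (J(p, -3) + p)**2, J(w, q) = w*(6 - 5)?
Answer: -4998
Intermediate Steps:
J(w, q) = w (J(w, q) = w*1 = w)
y(p) = 4*p**2 (y(p) = (p + p)**2 = (2*p)**2 = 4*p**2)
(y(3) + 62)*(-51) = (4*3**2 + 62)*(-51) = (4*9 + 62)*(-51) = (36 + 62)*(-51) = 98*(-51) = -4998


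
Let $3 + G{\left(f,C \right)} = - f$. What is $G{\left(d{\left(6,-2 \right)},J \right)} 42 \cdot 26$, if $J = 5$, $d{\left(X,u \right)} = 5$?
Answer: $-8736$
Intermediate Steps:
$G{\left(f,C \right)} = -3 - f$
$G{\left(d{\left(6,-2 \right)},J \right)} 42 \cdot 26 = \left(-3 - 5\right) 42 \cdot 26 = \left(-8\right) 42 \cdot 26 = \left(-336\right) 26 = -8736$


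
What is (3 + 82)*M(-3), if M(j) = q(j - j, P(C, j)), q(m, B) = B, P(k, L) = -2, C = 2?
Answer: -170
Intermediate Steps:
M(j) = -2
(3 + 82)*M(-3) = (3 + 82)*(-2) = 85*(-2) = -170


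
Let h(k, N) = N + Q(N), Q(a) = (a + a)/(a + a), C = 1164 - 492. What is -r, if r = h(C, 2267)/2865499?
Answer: -324/409357 ≈ -0.00079149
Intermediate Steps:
C = 672
Q(a) = 1 (Q(a) = (2*a)/((2*a)) = (2*a)*(1/(2*a)) = 1)
h(k, N) = 1 + N (h(k, N) = N + 1 = 1 + N)
r = 324/409357 (r = (1 + 2267)/2865499 = 2268*(1/2865499) = 324/409357 ≈ 0.00079149)
-r = -1*324/409357 = -324/409357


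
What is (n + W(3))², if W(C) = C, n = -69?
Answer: 4356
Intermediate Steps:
(n + W(3))² = (-69 + 3)² = (-66)² = 4356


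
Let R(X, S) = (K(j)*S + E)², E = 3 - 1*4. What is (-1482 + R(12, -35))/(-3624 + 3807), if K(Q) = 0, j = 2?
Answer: -1481/183 ≈ -8.0929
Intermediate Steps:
E = -1 (E = 3 - 4 = -1)
R(X, S) = 1 (R(X, S) = (0*S - 1)² = (0 - 1)² = (-1)² = 1)
(-1482 + R(12, -35))/(-3624 + 3807) = (-1482 + 1)/(-3624 + 3807) = -1481/183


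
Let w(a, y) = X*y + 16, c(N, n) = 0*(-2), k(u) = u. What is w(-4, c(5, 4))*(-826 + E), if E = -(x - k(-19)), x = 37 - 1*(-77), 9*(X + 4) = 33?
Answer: -15344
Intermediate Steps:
X = -⅓ (X = -4 + (⅑)*33 = -4 + 11/3 = -⅓ ≈ -0.33333)
c(N, n) = 0
x = 114 (x = 37 + 77 = 114)
w(a, y) = 16 - y/3 (w(a, y) = -y/3 + 16 = 16 - y/3)
E = -133 (E = -(114 - 1*(-19)) = -(114 + 19) = -1*133 = -133)
w(-4, c(5, 4))*(-826 + E) = (16 - ⅓*0)*(-826 - 133) = (16 + 0)*(-959) = 16*(-959) = -15344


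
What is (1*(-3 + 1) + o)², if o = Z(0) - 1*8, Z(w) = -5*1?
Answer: 225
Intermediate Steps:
Z(w) = -5
o = -13 (o = -5 - 1*8 = -5 - 8 = -13)
(1*(-3 + 1) + o)² = (1*(-3 + 1) - 13)² = (1*(-2) - 13)² = (-2 - 13)² = (-15)² = 225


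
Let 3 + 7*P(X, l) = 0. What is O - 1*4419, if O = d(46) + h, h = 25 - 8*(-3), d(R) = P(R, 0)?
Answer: -30593/7 ≈ -4370.4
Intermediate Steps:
P(X, l) = -3/7 (P(X, l) = -3/7 + (⅐)*0 = -3/7 + 0 = -3/7)
d(R) = -3/7
h = 49 (h = 25 + 24 = 49)
O = 340/7 (O = -3/7 + 49 = 340/7 ≈ 48.571)
O - 1*4419 = 340/7 - 1*4419 = 340/7 - 4419 = -30593/7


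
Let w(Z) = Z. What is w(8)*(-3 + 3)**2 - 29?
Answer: -29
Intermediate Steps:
w(8)*(-3 + 3)**2 - 29 = 8*(-3 + 3)**2 - 29 = 8*0**2 - 29 = 8*0 - 29 = 0 - 29 = -29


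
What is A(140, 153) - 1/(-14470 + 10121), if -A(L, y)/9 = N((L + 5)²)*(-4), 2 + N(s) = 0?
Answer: -313127/4349 ≈ -72.000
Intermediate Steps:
N(s) = -2 (N(s) = -2 + 0 = -2)
A(L, y) = -72 (A(L, y) = -(-18)*(-4) = -9*8 = -72)
A(140, 153) - 1/(-14470 + 10121) = -72 - 1/(-14470 + 10121) = -72 - 1/(-4349) = -72 - 1*(-1/4349) = -72 + 1/4349 = -313127/4349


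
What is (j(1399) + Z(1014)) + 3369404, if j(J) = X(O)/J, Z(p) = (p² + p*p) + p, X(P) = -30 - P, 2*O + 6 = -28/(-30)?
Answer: 113881607438/20985 ≈ 5.4268e+6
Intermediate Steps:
O = -38/15 (O = -3 + (-28/(-30))/2 = -3 + (-28*(-1/30))/2 = -3 + (½)*(14/15) = -3 + 7/15 = -38/15 ≈ -2.5333)
Z(p) = p + 2*p² (Z(p) = (p² + p²) + p = 2*p² + p = p + 2*p²)
j(J) = -412/(15*J) (j(J) = (-30 - 1*(-38/15))/J = (-30 + 38/15)/J = -412/(15*J))
(j(1399) + Z(1014)) + 3369404 = (-412/15/1399 + 1014*(1 + 2*1014)) + 3369404 = (-412/15*1/1399 + 1014*(1 + 2028)) + 3369404 = (-412/20985 + 1014*2029) + 3369404 = (-412/20985 + 2057406) + 3369404 = 43174664498/20985 + 3369404 = 113881607438/20985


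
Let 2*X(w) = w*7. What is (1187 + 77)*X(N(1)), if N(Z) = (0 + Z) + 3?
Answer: 17696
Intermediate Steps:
N(Z) = 3 + Z (N(Z) = Z + 3 = 3 + Z)
X(w) = 7*w/2 (X(w) = (w*7)/2 = (7*w)/2 = 7*w/2)
(1187 + 77)*X(N(1)) = (1187 + 77)*(7*(3 + 1)/2) = 1264*((7/2)*4) = 1264*14 = 17696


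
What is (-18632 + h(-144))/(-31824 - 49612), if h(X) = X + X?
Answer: 4730/20359 ≈ 0.23233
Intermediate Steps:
h(X) = 2*X
(-18632 + h(-144))/(-31824 - 49612) = (-18632 + 2*(-144))/(-31824 - 49612) = (-18632 - 288)/(-81436) = -18920*(-1/81436) = 4730/20359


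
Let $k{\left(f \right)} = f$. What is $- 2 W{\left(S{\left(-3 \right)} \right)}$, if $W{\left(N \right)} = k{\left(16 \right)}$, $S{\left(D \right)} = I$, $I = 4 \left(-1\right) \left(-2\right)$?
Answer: $-32$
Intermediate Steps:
$I = 8$ ($I = \left(-4\right) \left(-2\right) = 8$)
$S{\left(D \right)} = 8$
$W{\left(N \right)} = 16$
$- 2 W{\left(S{\left(-3 \right)} \right)} = \left(-2\right) 16 = -32$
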